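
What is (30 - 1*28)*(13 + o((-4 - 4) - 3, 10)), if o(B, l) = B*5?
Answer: -84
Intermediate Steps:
o(B, l) = 5*B
(30 - 1*28)*(13 + o((-4 - 4) - 3, 10)) = (30 - 1*28)*(13 + 5*((-4 - 4) - 3)) = (30 - 28)*(13 + 5*(-8 - 3)) = 2*(13 + 5*(-11)) = 2*(13 - 55) = 2*(-42) = -84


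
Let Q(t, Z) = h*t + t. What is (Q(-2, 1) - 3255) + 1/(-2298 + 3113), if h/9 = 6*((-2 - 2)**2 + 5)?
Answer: -4502874/815 ≈ -5525.0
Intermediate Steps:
h = 1134 (h = 9*(6*((-2 - 2)**2 + 5)) = 9*(6*((-4)**2 + 5)) = 9*(6*(16 + 5)) = 9*(6*21) = 9*126 = 1134)
Q(t, Z) = 1135*t (Q(t, Z) = 1134*t + t = 1135*t)
(Q(-2, 1) - 3255) + 1/(-2298 + 3113) = (1135*(-2) - 3255) + 1/(-2298 + 3113) = (-2270 - 3255) + 1/815 = -5525 + 1/815 = -4502874/815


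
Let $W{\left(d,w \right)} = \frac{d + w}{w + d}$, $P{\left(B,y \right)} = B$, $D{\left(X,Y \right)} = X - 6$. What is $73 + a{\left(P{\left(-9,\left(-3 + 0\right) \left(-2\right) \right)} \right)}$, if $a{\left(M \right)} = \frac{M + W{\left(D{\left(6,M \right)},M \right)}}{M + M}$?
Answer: $\frac{661}{9} \approx 73.444$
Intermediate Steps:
$D{\left(X,Y \right)} = -6 + X$ ($D{\left(X,Y \right)} = X - 6 = -6 + X$)
$W{\left(d,w \right)} = 1$ ($W{\left(d,w \right)} = \frac{d + w}{d + w} = 1$)
$a{\left(M \right)} = \frac{1 + M}{2 M}$ ($a{\left(M \right)} = \frac{M + 1}{M + M} = \frac{1 + M}{2 M}$)
$73 + a{\left(P{\left(-9,\left(-3 + 0\right) \left(-2\right) \right)} \right)} = 73 + \frac{1 - 9}{2 \left(-9\right)} = 73 + \frac{1}{2} \left(- \frac{1}{9}\right) \left(-8\right) = 73 + \frac{4}{9} = \frac{661}{9}$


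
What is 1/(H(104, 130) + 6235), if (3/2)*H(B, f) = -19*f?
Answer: 3/13765 ≈ 0.00021794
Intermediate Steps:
H(B, f) = -38*f/3 (H(B, f) = 2*(-19*f)/3 = -38*f/3)
1/(H(104, 130) + 6235) = 1/(-38/3*130 + 6235) = 1/(-4940/3 + 6235) = 1/(13765/3) = 3/13765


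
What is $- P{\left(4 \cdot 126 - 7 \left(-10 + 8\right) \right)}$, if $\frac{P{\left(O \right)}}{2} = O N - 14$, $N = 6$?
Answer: $-6188$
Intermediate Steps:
$P{\left(O \right)} = -28 + 12 O$ ($P{\left(O \right)} = 2 \left(O 6 - 14\right) = 2 \left(6 O - 14\right) = 2 \left(-14 + 6 O\right) = -28 + 12 O$)
$- P{\left(4 \cdot 126 - 7 \left(-10 + 8\right) \right)} = - (-28 + 12 \left(4 \cdot 126 - 7 \left(-10 + 8\right)\right)) = - (-28 + 12 \left(504 - 7 \left(-2\right)\right)) = - (-28 + 12 \left(504 - -14\right)) = - (-28 + 12 \left(504 + 14\right)) = - (-28 + 12 \cdot 518) = - (-28 + 6216) = \left(-1\right) 6188 = -6188$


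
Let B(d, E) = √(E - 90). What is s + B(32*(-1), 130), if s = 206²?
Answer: 42436 + 2*√10 ≈ 42442.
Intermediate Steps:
B(d, E) = √(-90 + E)
s = 42436
s + B(32*(-1), 130) = 42436 + √(-90 + 130) = 42436 + √40 = 42436 + 2*√10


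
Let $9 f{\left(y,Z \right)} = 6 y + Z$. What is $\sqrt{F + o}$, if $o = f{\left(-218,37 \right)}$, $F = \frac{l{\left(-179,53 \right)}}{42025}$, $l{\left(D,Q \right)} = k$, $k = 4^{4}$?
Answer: $\frac{i \sqrt{53411471}}{615} \approx 11.883 i$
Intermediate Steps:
$k = 256$
$l{\left(D,Q \right)} = 256$
$f{\left(y,Z \right)} = \frac{Z}{9} + \frac{2 y}{3}$ ($f{\left(y,Z \right)} = \frac{6 y + Z}{9} = \frac{Z + 6 y}{9} = \frac{Z}{9} + \frac{2 y}{3}$)
$F = \frac{256}{42025} \approx 0.0060916$
$o = - \frac{1271}{9}$ ($o = \frac{1}{9} \cdot 37 + \frac{2}{3} \left(-218\right) = \frac{37}{9} - \frac{436}{3} = - \frac{1271}{9} \approx -141.22$)
$\sqrt{F + o} = \sqrt{\frac{256}{42025} - \frac{1271}{9}} = \sqrt{- \frac{53411471}{378225}} = \frac{i \sqrt{53411471}}{615}$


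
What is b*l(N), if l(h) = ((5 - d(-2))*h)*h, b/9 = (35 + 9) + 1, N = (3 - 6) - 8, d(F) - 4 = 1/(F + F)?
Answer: 245025/4 ≈ 61256.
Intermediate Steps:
d(F) = 4 + 1/(2*F) (d(F) = 4 + 1/(F + F) = 4 + 1/(2*F))
N = -11 (N = -3 - 8 = -11)
b = 405 (b = 9*((35 + 9) + 1) = 9*(44 + 1) = 9*45 = 405)
l(h) = 5*h**2/4 (l(h) = ((5 - (4 + (1/2)/(-2)))*h)*h = ((5 - (4 + (1/2)*(-1/2)))*h)*h = ((5 - (4 - 1/4))*h)*h = ((5 - 1*15/4)*h)*h = ((5 - 15/4)*h)*h = (5*h/4)*h = 5*h**2/4)
b*l(N) = 405*((5/4)*(-11)**2) = 405*((5/4)*121) = 405*(605/4) = 245025/4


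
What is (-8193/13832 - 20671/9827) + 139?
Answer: 18527428013/135927064 ≈ 136.30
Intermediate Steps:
(-8193/13832 - 20671/9827) + 139 = -366433883/135927064 + 139 = 18527428013/135927064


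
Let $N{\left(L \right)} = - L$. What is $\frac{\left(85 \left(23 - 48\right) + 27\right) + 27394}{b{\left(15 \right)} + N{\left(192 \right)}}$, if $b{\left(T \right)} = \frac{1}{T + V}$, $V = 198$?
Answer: $- \frac{5388048}{40895} \approx -131.75$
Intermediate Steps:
$b{\left(T \right)} = \frac{1}{198 + T}$ ($b{\left(T \right)} = \frac{1}{T + 198} = \frac{1}{198 + T}$)
$\frac{\left(85 \left(23 - 48\right) + 27\right) + 27394}{b{\left(15 \right)} + N{\left(192 \right)}} = \frac{\left(85 \left(23 - 48\right) + 27\right) + 27394}{\frac{1}{198 + 15} - 192} = \frac{\left(85 \left(-25\right) + 27\right) + 27394}{\frac{1}{213} - 192} = \frac{\left(-2125 + 27\right) + 27394}{\frac{1}{213} - 192} = \frac{-2098 + 27394}{- \frac{40895}{213}} = 25296 \left(- \frac{213}{40895}\right) = - \frac{5388048}{40895}$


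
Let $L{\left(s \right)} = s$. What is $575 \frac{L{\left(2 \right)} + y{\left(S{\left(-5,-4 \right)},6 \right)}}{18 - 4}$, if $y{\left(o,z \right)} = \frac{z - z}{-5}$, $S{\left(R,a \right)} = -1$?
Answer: $\frac{575}{7} \approx 82.143$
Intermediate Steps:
$y{\left(o,z \right)} = 0$ ($y{\left(o,z \right)} = 0 \left(- \frac{1}{5}\right) = 0$)
$575 \frac{L{\left(2 \right)} + y{\left(S{\left(-5,-4 \right)},6 \right)}}{18 - 4} = 575 \frac{2 + 0}{18 - 4} = 575 \cdot \frac{2}{14} = 575 \cdot 2 \cdot \frac{1}{14} = 575 \cdot \frac{1}{7} = \frac{575}{7}$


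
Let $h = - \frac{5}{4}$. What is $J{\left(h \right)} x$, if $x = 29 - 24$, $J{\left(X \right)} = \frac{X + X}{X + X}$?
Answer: $5$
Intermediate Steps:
$h = - \frac{5}{4}$ ($h = \left(-5\right) \frac{1}{4} = - \frac{5}{4} \approx -1.25$)
$J{\left(X \right)} = 1$ ($J{\left(X \right)} = \frac{2 X}{2 X} = 2 X \frac{1}{2 X} = 1$)
$x = 5$ ($x = 29 - 24 = 5$)
$J{\left(h \right)} x = 1 \cdot 5 = 5$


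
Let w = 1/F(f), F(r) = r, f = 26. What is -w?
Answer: -1/26 ≈ -0.038462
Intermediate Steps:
w = 1/26 ≈ 0.038462
-w = -1*1/26 = -1/26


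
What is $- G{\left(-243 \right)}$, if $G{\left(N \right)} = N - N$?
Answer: $0$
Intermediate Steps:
$G{\left(N \right)} = 0$
$- G{\left(-243 \right)} = \left(-1\right) 0 = 0$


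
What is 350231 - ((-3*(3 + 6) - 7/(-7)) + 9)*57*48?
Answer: 396743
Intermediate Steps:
350231 - ((-3*(3 + 6) - 7/(-7)) + 9)*57*48 = 350231 - ((-3*9 - 7*(-⅐)) + 9)*57*48 = 350231 - ((-27 + 1) + 9)*57*48 = 350231 - (-26 + 9)*57*48 = 350231 - (-17*57)*48 = 350231 - (-969)*48 = 350231 - 1*(-46512) = 350231 + 46512 = 396743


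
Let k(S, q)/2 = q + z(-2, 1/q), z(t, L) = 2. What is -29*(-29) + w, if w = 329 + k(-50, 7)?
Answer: 1188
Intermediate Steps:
k(S, q) = 4 + 2*q (k(S, q) = 2*(q + 2) = 2*(2 + q) = 4 + 2*q)
w = 347 (w = 329 + (4 + 2*7) = 329 + (4 + 14) = 329 + 18 = 347)
-29*(-29) + w = -29*(-29) + 347 = 841 + 347 = 1188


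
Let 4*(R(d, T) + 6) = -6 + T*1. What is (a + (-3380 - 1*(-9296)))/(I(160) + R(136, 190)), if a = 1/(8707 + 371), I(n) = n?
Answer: 53705449/1815600 ≈ 29.580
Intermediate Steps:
R(d, T) = -15/2 + T/4 (R(d, T) = -6 + (-6 + T*1)/4 = -6 + (-6 + T)/4 = -6 + (-3/2 + T/4) = -15/2 + T/4)
a = 1/9078 ≈ 0.00011016
(a + (-3380 - 1*(-9296)))/(I(160) + R(136, 190)) = (1/9078 + (-3380 - 1*(-9296)))/(160 + (-15/2 + (¼)*190)) = (1/9078 + (-3380 + 9296))/(160 + (-15/2 + 95/2)) = (1/9078 + 5916)/(160 + 40) = (53705449/9078)/200 = (53705449/9078)*(1/200) = 53705449/1815600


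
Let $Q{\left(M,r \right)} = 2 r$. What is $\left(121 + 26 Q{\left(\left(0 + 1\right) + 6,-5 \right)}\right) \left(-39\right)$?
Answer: $5421$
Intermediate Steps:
$\left(121 + 26 Q{\left(\left(0 + 1\right) + 6,-5 \right)}\right) \left(-39\right) = \left(121 + 26 \cdot 2 \left(-5\right)\right) \left(-39\right) = \left(121 + 26 \left(-10\right)\right) \left(-39\right) = \left(121 - 260\right) \left(-39\right) = \left(-139\right) \left(-39\right) = 5421$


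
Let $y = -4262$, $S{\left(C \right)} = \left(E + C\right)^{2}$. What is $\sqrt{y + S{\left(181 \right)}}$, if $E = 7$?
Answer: $\sqrt{31082} \approx 176.3$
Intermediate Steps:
$S{\left(C \right)} = \left(7 + C\right)^{2}$
$\sqrt{y + S{\left(181 \right)}} = \sqrt{-4262 + \left(7 + 181\right)^{2}} = \sqrt{-4262 + 188^{2}} = \sqrt{-4262 + 35344} = \sqrt{31082}$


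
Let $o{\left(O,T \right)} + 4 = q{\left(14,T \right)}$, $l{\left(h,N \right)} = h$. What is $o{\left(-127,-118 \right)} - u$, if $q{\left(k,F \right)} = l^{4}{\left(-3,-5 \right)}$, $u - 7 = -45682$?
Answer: $45752$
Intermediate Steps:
$u = -45675$ ($u = 7 - 45682 = -45675$)
$q{\left(k,F \right)} = 81$ ($q{\left(k,F \right)} = \left(-3\right)^{4} = 81$)
$o{\left(O,T \right)} = 77$ ($o{\left(O,T \right)} = -4 + 81 = 77$)
$o{\left(-127,-118 \right)} - u = 77 - -45675 = 77 + 45675 = 45752$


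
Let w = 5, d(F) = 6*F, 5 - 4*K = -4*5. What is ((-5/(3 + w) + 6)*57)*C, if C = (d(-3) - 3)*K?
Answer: -1286775/32 ≈ -40212.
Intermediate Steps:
K = 25/4 (K = 5/4 - (-1)*5 = 5/4 - ¼*(-20) = 5/4 + 5 = 25/4 ≈ 6.2500)
C = -525/4 (C = (6*(-3) - 3)*(25/4) = (-18 - 3)*(25/4) = -21*25/4 = -525/4 ≈ -131.25)
((-5/(3 + w) + 6)*57)*C = ((-5/(3 + 5) + 6)*57)*(-525/4) = ((-5/8 + 6)*57)*(-525/4) = ((43/8)*57)*(-525/4) = (2451/8)*(-525/4) = -1286775/32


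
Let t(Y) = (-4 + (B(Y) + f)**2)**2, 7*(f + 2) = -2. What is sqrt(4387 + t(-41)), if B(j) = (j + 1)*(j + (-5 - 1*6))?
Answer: sqrt(44743984800040787)/49 ≈ 4.3169e+6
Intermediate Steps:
B(j) = (1 + j)*(-11 + j) (B(j) = (1 + j)*(j + (-5 - 6)) = (1 + j)*(j - 11) = (1 + j)*(-11 + j))
f = -16/7 (f = -2 + (1/7)*(-2) = -2 - 2/7 = -16/7 ≈ -2.2857)
t(Y) = (-4 + (-93/7 + Y**2 - 10*Y)**2)**2 (t(Y) = (-4 + ((-11 + Y**2 - 10*Y) - 16/7)**2)**2 = (-4 + (-93/7 + Y**2 - 10*Y)**2)**2)
sqrt(4387 + t(-41)) = sqrt(4387 + (-196 + (93 - 7*(-41)**2 + 70*(-41))**2)**2/2401) = sqrt(4387 + (-196 + (93 - 7*1681 - 2870)**2)**2/2401) = sqrt(4387 + (-196 + (93 - 11767 - 2870)**2)**2/2401) = sqrt(4387 + (-196 + (-14544)**2)**2/2401) = sqrt(4387 + (-196 + 211527936)**2/2401) = sqrt(4387 + (1/2401)*211527740**2) = sqrt(4387 + (1/2401)*44743984789507600) = sqrt(4387 + 44743984789507600/2401) = sqrt(44743984800040787/2401) = sqrt(44743984800040787)/49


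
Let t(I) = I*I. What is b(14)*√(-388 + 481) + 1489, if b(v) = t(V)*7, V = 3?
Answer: 1489 + 63*√93 ≈ 2096.6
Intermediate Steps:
t(I) = I²
b(v) = 63 (b(v) = 3²*7 = 9*7 = 63)
b(14)*√(-388 + 481) + 1489 = 63*√(-388 + 481) + 1489 = 63*√93 + 1489 = 1489 + 63*√93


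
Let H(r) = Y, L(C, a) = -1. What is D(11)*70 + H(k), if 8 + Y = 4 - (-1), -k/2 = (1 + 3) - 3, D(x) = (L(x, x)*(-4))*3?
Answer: 837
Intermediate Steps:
D(x) = 12 (D(x) = -1*(-4)*3 = 4*3 = 12)
k = -2 (k = -2*((1 + 3) - 3) = -2*(4 - 3) = -2*1 = -2)
Y = -3 (Y = -8 + (4 - (-1)) = -8 + (4 - 1*(-1)) = -8 + (4 + 1) = -8 + 5 = -3)
H(r) = -3
D(11)*70 + H(k) = 12*70 - 3 = 840 - 3 = 837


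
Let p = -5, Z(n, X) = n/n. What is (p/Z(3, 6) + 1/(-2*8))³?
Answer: -531441/4096 ≈ -129.75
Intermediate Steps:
Z(n, X) = 1
(p/Z(3, 6) + 1/(-2*8))³ = (-5/1 + 1/(-2*8))³ = (-5*1 - ½*⅛)³ = (-5 - 1/16)³ = (-81/16)³ = -531441/4096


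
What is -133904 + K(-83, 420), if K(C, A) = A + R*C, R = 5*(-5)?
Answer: -131409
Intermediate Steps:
R = -25
K(C, A) = A - 25*C
-133904 + K(-83, 420) = -133904 + (420 - 25*(-83)) = -133904 + (420 + 2075) = -133904 + 2495 = -131409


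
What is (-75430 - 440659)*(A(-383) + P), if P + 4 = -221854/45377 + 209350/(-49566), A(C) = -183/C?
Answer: 2808585896889096310/430713447153 ≈ 6.5208e+6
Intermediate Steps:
P = -14746357921/1124578191 (P = -4 + (-221854/45377 + 209350/(-49566)) = -4 + (-221854*1/45377 + 209350*(-1/49566)) = -4 + (-221854/45377 - 104675/24783) = -4 - 10248045157/1124578191 = -14746357921/1124578191 ≈ -13.113)
(-75430 - 440659)*(A(-383) + P) = (-75430 - 440659)*(-183/(-383) - 14746357921/1124578191) = -516089*(-183*(-1/383) - 14746357921/1124578191) = -516089*(183/383 - 14746357921/1124578191) = -516089*(-5442057274790/430713447153) = 2808585896889096310/430713447153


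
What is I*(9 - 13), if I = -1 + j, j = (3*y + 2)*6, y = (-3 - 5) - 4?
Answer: 820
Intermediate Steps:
y = -12 (y = -8 - 4 = -12)
j = -204 (j = (3*(-12) + 2)*6 = (-36 + 2)*6 = -34*6 = -204)
I = -205 (I = -1 - 204 = -205)
I*(9 - 13) = -205*(9 - 13) = -205*(-4) = 820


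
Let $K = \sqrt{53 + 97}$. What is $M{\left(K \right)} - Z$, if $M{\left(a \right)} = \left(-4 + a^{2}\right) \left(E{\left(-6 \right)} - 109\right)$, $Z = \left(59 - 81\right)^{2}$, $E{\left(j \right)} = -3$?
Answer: $-16836$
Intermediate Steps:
$K = 5 \sqrt{6}$ ($K = \sqrt{150} = 5 \sqrt{6} \approx 12.247$)
$Z = 484$ ($Z = \left(-22\right)^{2} = 484$)
$M{\left(a \right)} = 448 - 112 a^{2}$ ($M{\left(a \right)} = \left(-4 + a^{2}\right) \left(-3 - 109\right) = \left(-4 + a^{2}\right) \left(-112\right) = 448 - 112 a^{2}$)
$M{\left(K \right)} - Z = \left(448 - 112 \left(5 \sqrt{6}\right)^{2}\right) - 484 = \left(448 - 16800\right) - 484 = -16352 - 484 = -16836$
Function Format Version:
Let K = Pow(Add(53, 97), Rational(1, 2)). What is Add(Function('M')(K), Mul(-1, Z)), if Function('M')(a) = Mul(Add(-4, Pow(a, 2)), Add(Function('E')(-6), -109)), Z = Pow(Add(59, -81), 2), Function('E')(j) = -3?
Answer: -16836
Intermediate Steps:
K = Mul(5, Pow(6, Rational(1, 2))) (K = Pow(150, Rational(1, 2)) = Mul(5, Pow(6, Rational(1, 2))) ≈ 12.247)
Z = 484 (Z = Pow(-22, 2) = 484)
Function('M')(a) = Add(448, Mul(-112, Pow(a, 2))) (Function('M')(a) = Mul(Add(-4, Pow(a, 2)), Add(-3, -109)) = Mul(Add(-4, Pow(a, 2)), -112) = Add(448, Mul(-112, Pow(a, 2))))
Add(Function('M')(K), Mul(-1, Z)) = Add(Add(448, Mul(-112, Pow(Mul(5, Pow(6, Rational(1, 2))), 2))), Mul(-1, 484)) = Add(Add(448, Mul(-112, 150)), -484) = Add(Add(448, -16800), -484) = Add(-16352, -484) = -16836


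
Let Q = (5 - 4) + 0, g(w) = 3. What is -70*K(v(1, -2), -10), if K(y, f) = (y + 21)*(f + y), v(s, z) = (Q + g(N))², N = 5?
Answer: -15540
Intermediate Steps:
Q = 1 (Q = 1 + 0 = 1)
v(s, z) = 16 (v(s, z) = (1 + 3)² = 4² = 16)
K(y, f) = (21 + y)*(f + y)
-70*K(v(1, -2), -10) = -70*(16² + 21*(-10) + 21*16 - 10*16) = -70*(256 - 210 + 336 - 160) = -70*222 = -15540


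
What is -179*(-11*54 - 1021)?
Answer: 289085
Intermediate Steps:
-179*(-11*54 - 1021) = -179*(-594 - 1021) = -179*(-1615) = 289085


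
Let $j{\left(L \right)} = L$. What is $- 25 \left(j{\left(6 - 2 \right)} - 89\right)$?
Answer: $2125$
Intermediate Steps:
$- 25 \left(j{\left(6 - 2 \right)} - 89\right) = - 25 \left(\left(6 - 2\right) - 89\right) = - 25 \left(4 - 89\right) = \left(-25\right) \left(-85\right) = 2125$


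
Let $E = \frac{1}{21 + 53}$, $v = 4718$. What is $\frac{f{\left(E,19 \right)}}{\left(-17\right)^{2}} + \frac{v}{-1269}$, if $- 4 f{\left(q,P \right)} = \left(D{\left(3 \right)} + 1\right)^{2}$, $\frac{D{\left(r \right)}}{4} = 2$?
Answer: $- \frac{5556797}{1466964} \approx -3.788$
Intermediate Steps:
$E = \frac{1}{74} \approx 0.013514$
$D{\left(r \right)} = 8$ ($D{\left(r \right)} = 4 \cdot 2 = 8$)
$f{\left(q,P \right)} = - \frac{81}{4}$ ($f{\left(q,P \right)} = - \frac{\left(8 + 1\right)^{2}}{4} = - \frac{9^{2}}{4} = \left(- \frac{1}{4}\right) 81 = - \frac{81}{4}$)
$\frac{f{\left(E,19 \right)}}{\left(-17\right)^{2}} + \frac{v}{-1269} = - \frac{81}{4 \left(-17\right)^{2}} + \frac{4718}{-1269} = - \frac{81}{4 \cdot 289} + 4718 \left(- \frac{1}{1269}\right) = \left(- \frac{81}{4}\right) \frac{1}{289} - \frac{4718}{1269} = - \frac{81}{1156} - \frac{4718}{1269} = - \frac{5556797}{1466964}$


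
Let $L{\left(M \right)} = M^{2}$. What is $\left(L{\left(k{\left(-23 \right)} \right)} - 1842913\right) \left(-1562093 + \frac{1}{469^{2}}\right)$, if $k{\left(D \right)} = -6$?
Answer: $\frac{633211686476376244}{219961} \approx 2.8787 \cdot 10^{12}$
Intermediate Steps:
$\left(L{\left(k{\left(-23 \right)} \right)} - 1842913\right) \left(-1562093 + \frac{1}{469^{2}}\right) = \left(\left(-6\right)^{2} - 1842913\right) \left(-1562093 + \frac{1}{469^{2}}\right) = \left(36 - 1842913\right) \left(-1562093 + \frac{1}{219961}\right) = - 1842877 \left(-1562093 + \frac{1}{219961}\right) = \left(-1842877\right) \left(- \frac{343599538372}{219961}\right) = \frac{633211686476376244}{219961}$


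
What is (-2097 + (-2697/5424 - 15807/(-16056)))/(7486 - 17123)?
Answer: 2535841181/11656452624 ≈ 0.21755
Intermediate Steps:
(-2097 + (-2697/5424 - 15807/(-16056)))/(7486 - 17123) = (-2097 + (-2697*1/5424 - 15807*(-1/16056)))/(-9637) = (-2097 + (-899/1808 + 5269/5352))*(-1/9637) = (-2097 + 589363/1209552)*(-1/9637) = -2535841181/1209552*(-1/9637) = 2535841181/11656452624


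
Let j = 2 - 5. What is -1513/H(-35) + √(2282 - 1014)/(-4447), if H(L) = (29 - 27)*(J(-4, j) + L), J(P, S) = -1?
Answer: 1513/72 - 2*√317/4447 ≈ 21.006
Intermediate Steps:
j = -3
H(L) = -2 + 2*L (H(L) = (29 - 27)*(-1 + L) = 2*(-1 + L) = -2 + 2*L)
-1513/H(-35) + √(2282 - 1014)/(-4447) = -1513/(-2 + 2*(-35)) + √(2282 - 1014)/(-4447) = -1513/(-2 - 70) + √1268*(-1/4447) = -1513/(-72) + (2*√317)*(-1/4447) = -1513*(-1/72) - 2*√317/4447 = 1513/72 - 2*√317/4447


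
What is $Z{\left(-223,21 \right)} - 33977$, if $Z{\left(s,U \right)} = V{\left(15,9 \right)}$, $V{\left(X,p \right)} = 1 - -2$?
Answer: $-33974$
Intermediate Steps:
$V{\left(X,p \right)} = 3$ ($V{\left(X,p \right)} = 1 + 2 = 3$)
$Z{\left(s,U \right)} = 3$
$Z{\left(-223,21 \right)} - 33977 = 3 - 33977 = -33974$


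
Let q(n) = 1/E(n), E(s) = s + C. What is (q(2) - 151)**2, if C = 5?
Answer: 1115136/49 ≈ 22758.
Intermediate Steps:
E(s) = 5 + s (E(s) = s + 5 = 5 + s)
q(n) = 1/(5 + n)
(q(2) - 151)**2 = (1/(5 + 2) - 151)**2 = (1/7 - 151)**2 = (-1056/7)**2 = 1115136/49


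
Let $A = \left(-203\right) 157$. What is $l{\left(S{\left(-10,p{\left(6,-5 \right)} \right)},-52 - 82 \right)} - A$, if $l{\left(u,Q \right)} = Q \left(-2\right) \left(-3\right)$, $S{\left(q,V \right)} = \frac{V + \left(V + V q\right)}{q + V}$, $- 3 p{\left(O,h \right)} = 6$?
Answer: $31067$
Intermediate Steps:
$p{\left(O,h \right)} = -2$ ($p{\left(O,h \right)} = \left(- \frac{1}{3}\right) 6 = -2$)
$S{\left(q,V \right)} = \frac{2 V + V q}{V + q}$
$l{\left(u,Q \right)} = 6 Q$ ($l{\left(u,Q \right)} = - 2 Q \left(-3\right) = 6 Q$)
$A = -31871$
$l{\left(S{\left(-10,p{\left(6,-5 \right)} \right)},-52 - 82 \right)} - A = 6 \left(-52 - 82\right) - -31871 = 6 \left(-134\right) + 31871 = -804 + 31871 = 31067$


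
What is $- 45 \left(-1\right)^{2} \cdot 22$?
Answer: $-990$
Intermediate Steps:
$- 45 \left(-1\right)^{2} \cdot 22 = \left(-45\right) 1 \cdot 22 = \left(-45\right) 22 = -990$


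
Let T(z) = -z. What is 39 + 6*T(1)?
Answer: 33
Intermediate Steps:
39 + 6*T(1) = 39 + 6*(-1*1) = 39 + 6*(-1) = 39 - 6 = 33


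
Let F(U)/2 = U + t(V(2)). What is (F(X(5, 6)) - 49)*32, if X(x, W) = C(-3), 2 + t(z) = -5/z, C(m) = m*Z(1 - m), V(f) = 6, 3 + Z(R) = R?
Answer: -5824/3 ≈ -1941.3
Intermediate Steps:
Z(R) = -3 + R
C(m) = m*(-2 - m) (C(m) = m*(-3 + (1 - m)) = m*(-2 - m))
t(z) = -2 - 5/z
X(x, W) = -3 (X(x, W) = -1*(-3)*(2 - 3) = -1*(-3)*(-1) = -3)
F(U) = -17/3 + 2*U (F(U) = 2*(U + (-2 - 5/6)) = 2*(U + (-2 - 5*⅙)) = 2*(U + (-2 - ⅚)) = 2*(U - 17/6) = 2*(-17/6 + U) = -17/3 + 2*U)
(F(X(5, 6)) - 49)*32 = ((-17/3 + 2*(-3)) - 49)*32 = ((-17/3 - 6) - 49)*32 = (-35/3 - 49)*32 = -182/3*32 = -5824/3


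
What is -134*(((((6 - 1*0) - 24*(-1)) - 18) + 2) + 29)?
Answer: -5762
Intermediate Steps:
-134*(((((6 - 1*0) - 24*(-1)) - 18) + 2) + 29) = -134*(((((6 + 0) - 4*(-6)) - 18) + 2) + 29) = -134*((((6 + 24) - 18) + 2) + 29) = -134*(((30 - 18) + 2) + 29) = -134*((12 + 2) + 29) = -134*(14 + 29) = -134*43 = -5762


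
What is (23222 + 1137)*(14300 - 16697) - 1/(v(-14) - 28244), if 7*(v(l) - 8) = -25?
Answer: -11542068061064/197677 ≈ -5.8389e+7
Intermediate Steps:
v(l) = 31/7 (v(l) = 8 + (⅐)*(-25) = 8 - 25/7 = 31/7)
(23222 + 1137)*(14300 - 16697) - 1/(v(-14) - 28244) = (23222 + 1137)*(14300 - 16697) - 1/(31/7 - 28244) = 24359*(-2397) - 1/(-197677/7) = -58388523 - 1*(-7/197677) = -58388523 + 7/197677 = -11542068061064/197677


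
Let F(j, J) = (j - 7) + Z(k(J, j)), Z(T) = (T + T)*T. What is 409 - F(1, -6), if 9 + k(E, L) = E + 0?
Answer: -35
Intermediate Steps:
k(E, L) = -9 + E (k(E, L) = -9 + (E + 0) = -9 + E)
Z(T) = 2*T² (Z(T) = (2*T)*T = 2*T²)
F(j, J) = -7 + j + 2*(-9 + J)² (F(j, J) = (j - 7) + 2*(-9 + J)² = (-7 + j) + 2*(-9 + J)² = -7 + j + 2*(-9 + J)²)
409 - F(1, -6) = 409 - (-7 + 1 + 2*(-9 - 6)²) = 409 - (-7 + 1 + 2*(-15)²) = 409 - (-7 + 1 + 2*225) = 409 - (-7 + 1 + 450) = 409 - 1*444 = 409 - 444 = -35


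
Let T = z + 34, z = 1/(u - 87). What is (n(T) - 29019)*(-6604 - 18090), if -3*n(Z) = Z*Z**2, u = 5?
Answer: 286648369242171/275684 ≈ 1.0398e+9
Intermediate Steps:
z = -1/82 (z = 1/(5 - 87) = 1/(-82) = -1/82 ≈ -0.012195)
T = 2787/82 (T = -1/82 + 34 = 2787/82 ≈ 33.988)
n(Z) = -Z**3/3 (n(Z) = -Z*Z**2/3 = -Z**3/3)
(n(T) - 29019)*(-6604 - 18090) = (-(2787/82)**3/3 - 29019)*(-6604 - 18090) = (-1/3*21647657403/551368 - 29019)*(-24694) = (-7215885801/551368 - 29019)*(-24694) = -23216033793/551368*(-24694) = 286648369242171/275684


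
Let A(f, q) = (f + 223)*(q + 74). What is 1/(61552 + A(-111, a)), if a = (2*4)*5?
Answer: 1/74320 ≈ 1.3455e-5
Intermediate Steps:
a = 40 (a = 8*5 = 40)
A(f, q) = (74 + q)*(223 + f) (A(f, q) = (223 + f)*(74 + q) = (74 + q)*(223 + f))
1/(61552 + A(-111, a)) = 1/(61552 + (16502 + 74*(-111) + 223*40 - 111*40)) = 1/(61552 + (16502 - 8214 + 8920 - 4440)) = 1/(61552 + 12768) = 1/74320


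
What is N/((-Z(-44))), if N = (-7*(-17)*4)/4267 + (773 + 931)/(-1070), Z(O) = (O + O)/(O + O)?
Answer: 198872/134285 ≈ 1.4810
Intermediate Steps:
Z(O) = 1 (Z(O) = (2*O)/((2*O)) = (2*O)*(1/(2*O)) = 1)
N = -198872/134285 (N = (119*4)*(1/4267) + 1704*(-1/1070) = 476*(1/4267) - 852/535 = 28/251 - 852/535 = -198872/134285 ≈ -1.4810)
N/((-Z(-44))) = -198872/(134285*((-1*1))) = -198872/134285/(-1) = -198872/134285*(-1) = 198872/134285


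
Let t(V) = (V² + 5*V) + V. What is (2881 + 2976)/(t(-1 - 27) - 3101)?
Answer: -5857/2485 ≈ -2.3569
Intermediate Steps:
t(V) = V² + 6*V
(2881 + 2976)/(t(-1 - 27) - 3101) = (2881 + 2976)/((-1 - 27)*(6 + (-1 - 27)) - 3101) = 5857/(-28*(6 - 28) - 3101) = 5857/(-28*(-22) - 3101) = 5857/(616 - 3101) = 5857/(-2485) = 5857*(-1/2485) = -5857/2485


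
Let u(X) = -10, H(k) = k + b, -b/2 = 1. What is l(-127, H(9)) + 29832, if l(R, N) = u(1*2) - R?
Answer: 29949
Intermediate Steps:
b = -2 (b = -2*1 = -2)
H(k) = -2 + k (H(k) = k - 2 = -2 + k)
l(R, N) = -10 - R
l(-127, H(9)) + 29832 = (-10 - 1*(-127)) + 29832 = (-10 + 127) + 29832 = 117 + 29832 = 29949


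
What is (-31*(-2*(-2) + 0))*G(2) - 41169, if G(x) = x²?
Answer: -41665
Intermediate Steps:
(-31*(-2*(-2) + 0))*G(2) - 41169 = -31*(-2*(-2) + 0)*2² - 41169 = -31*(4 + 0)*4 - 41169 = -31*4*4 - 41169 = -124*4 - 41169 = -496 - 41169 = -41665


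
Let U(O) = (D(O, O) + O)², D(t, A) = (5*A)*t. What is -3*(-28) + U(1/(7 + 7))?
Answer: 3227305/38416 ≈ 84.009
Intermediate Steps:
D(t, A) = 5*A*t
U(O) = (O + 5*O²)² (U(O) = (5*O*O + O)² = (5*O² + O)² = (O + 5*O²)²)
-3*(-28) + U(1/(7 + 7)) = -3*(-28) + (1/(7 + 7))²*(1 + 5/(7 + 7))² = 84 + (1/14)²*(1 + 5/14)² = 84 + (1/14)²*(1 + 5*(1/14))² = 84 + (1 + 5/14)²/196 = 84 + (19/14)²/196 = 84 + (1/196)*(361/196) = 84 + 361/38416 = 3227305/38416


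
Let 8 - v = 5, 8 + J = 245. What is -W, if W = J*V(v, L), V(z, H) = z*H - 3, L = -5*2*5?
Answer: 36261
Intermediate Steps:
J = 237 (J = -8 + 245 = 237)
v = 3 (v = 8 - 1*5 = 8 - 5 = 3)
L = -50 (L = -10*5 = -50)
V(z, H) = -3 + H*z (V(z, H) = H*z - 3 = -3 + H*z)
W = -36261 (W = 237*(-3 - 50*3) = 237*(-3 - 150) = 237*(-153) = -36261)
-W = -1*(-36261) = 36261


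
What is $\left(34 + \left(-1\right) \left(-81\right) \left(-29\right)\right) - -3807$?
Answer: $1492$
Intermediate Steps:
$\left(34 + \left(-1\right) \left(-81\right) \left(-29\right)\right) - -3807 = \left(34 + 81 \left(-29\right)\right) + 3807 = \left(34 - 2349\right) + 3807 = -2315 + 3807 = 1492$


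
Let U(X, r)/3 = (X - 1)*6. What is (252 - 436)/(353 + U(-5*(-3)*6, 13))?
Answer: -8/85 ≈ -0.094118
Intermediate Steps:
U(X, r) = -18 + 18*X (U(X, r) = 3*((X - 1)*6) = 3*((-1 + X)*6) = 3*(-6 + 6*X) = -18 + 18*X)
(252 - 436)/(353 + U(-5*(-3)*6, 13)) = (252 - 436)/(353 + (-18 + 18*(-5*(-3)*6))) = -184/(353 + (-18 + 18*(15*6))) = -184/(353 + (-18 + 18*90)) = -184/(353 + (-18 + 1620)) = -184/(353 + 1602) = -184/1955 = -184*1/1955 = -8/85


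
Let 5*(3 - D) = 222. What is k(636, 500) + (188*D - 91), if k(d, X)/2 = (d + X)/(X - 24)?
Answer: -4682309/595 ≈ -7869.4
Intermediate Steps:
D = -207/5 (D = 3 - ⅕*222 = 3 - 222/5 = -207/5 ≈ -41.400)
k(d, X) = 2*(X + d)/(-24 + X) (k(d, X) = 2*((d + X)/(X - 24)) = 2*((X + d)/(-24 + X)) = 2*(X + d)/(-24 + X))
k(636, 500) + (188*D - 91) = 2*(500 + 636)/(-24 + 500) + (188*(-207/5) - 91) = 2*1136/476 + (-38916/5 - 91) = 2*(1/476)*1136 - 39371/5 = 568/119 - 39371/5 = -4682309/595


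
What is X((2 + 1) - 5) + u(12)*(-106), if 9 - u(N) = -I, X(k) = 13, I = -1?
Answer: -835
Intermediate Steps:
u(N) = 8 (u(N) = 9 - (-1)*(-1) = 9 - 1*1 = 9 - 1 = 8)
X((2 + 1) - 5) + u(12)*(-106) = 13 + 8*(-106) = 13 - 848 = -835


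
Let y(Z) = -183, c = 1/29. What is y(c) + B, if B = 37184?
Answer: 37001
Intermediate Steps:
c = 1/29 ≈ 0.034483
y(c) + B = -183 + 37184 = 37001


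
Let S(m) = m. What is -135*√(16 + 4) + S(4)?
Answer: 4 - 270*√5 ≈ -599.74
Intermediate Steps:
-135*√(16 + 4) + S(4) = -135*√(16 + 4) + 4 = -270*√5 + 4 = 4 - 270*√5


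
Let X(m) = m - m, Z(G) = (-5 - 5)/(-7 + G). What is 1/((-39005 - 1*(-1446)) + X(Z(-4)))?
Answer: -1/37559 ≈ -2.6625e-5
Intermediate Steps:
Z(G) = -10/(-7 + G)
X(m) = 0
1/((-39005 - 1*(-1446)) + X(Z(-4))) = 1/((-39005 - 1*(-1446)) + 0) = 1/((-39005 + 1446) + 0) = 1/(-37559 + 0) = 1/(-37559) = -1/37559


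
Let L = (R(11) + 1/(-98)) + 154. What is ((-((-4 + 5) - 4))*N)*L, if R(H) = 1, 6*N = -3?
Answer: -45567/196 ≈ -232.48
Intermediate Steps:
N = -½ (N = (⅙)*(-3) = -½ ≈ -0.50000)
L = 15189/98 (L = (1 + 1/(-98)) + 154 = (1 - 1/98) + 154 = 97/98 + 154 = 15189/98 ≈ 154.99)
((-((-4 + 5) - 4))*N)*L = (-((-4 + 5) - 4)*(-½))*(15189/98) = (-(1 - 4)*(-½))*(15189/98) = (-1*(-3)*(-½))*(15189/98) = (3*(-½))*(15189/98) = -3/2*15189/98 = -45567/196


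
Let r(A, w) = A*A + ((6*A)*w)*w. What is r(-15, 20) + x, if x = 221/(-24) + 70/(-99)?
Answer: -28341653/792 ≈ -35785.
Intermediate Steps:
r(A, w) = A² + 6*A*w² (r(A, w) = A² + (6*A*w)*w = A² + 6*A*w²)
x = -7853/792 (x = 221*(-1/24) + 70*(-1/99) = -221/24 - 70/99 = -7853/792 ≈ -9.9154)
r(-15, 20) + x = -15*(-15 + 6*20²) - 7853/792 = -15*(-15 + 6*400) - 7853/792 = -15*(-15 + 2400) - 7853/792 = -15*2385 - 7853/792 = -35775 - 7853/792 = -28341653/792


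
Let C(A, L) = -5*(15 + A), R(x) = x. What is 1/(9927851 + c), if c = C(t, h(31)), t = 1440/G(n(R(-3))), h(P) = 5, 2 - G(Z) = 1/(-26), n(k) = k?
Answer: 53/525984928 ≈ 1.0076e-7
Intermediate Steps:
G(Z) = 53/26 (G(Z) = 2 - 1/(-26) = 2 - 1*(-1/26) = 2 + 1/26 = 53/26)
t = 37440/53 (t = 1440/(53/26) = 1440*(26/53) = 37440/53 ≈ 706.42)
C(A, L) = -75 - 5*A
c = -191175/53 (c = -75 - 5*37440/53 = -75 - 187200/53 = -191175/53 ≈ -3607.1)
1/(9927851 + c) = 1/(9927851 - 191175/53) = 1/(525984928/53) = 53/525984928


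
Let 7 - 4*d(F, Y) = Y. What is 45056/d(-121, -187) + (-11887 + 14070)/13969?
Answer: 1258986279/1354993 ≈ 929.15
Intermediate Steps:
d(F, Y) = 7/4 - Y/4
45056/d(-121, -187) + (-11887 + 14070)/13969 = 45056/(7/4 - ¼*(-187)) + (-11887 + 14070)/13969 = 45056/(7/4 + 187/4) + 2183*(1/13969) = 45056/(97/2) + 2183/13969 = 45056*(2/97) + 2183/13969 = 90112/97 + 2183/13969 = 1258986279/1354993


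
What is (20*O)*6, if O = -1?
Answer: -120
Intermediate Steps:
(20*O)*6 = (20*(-1))*6 = -20*6 = -120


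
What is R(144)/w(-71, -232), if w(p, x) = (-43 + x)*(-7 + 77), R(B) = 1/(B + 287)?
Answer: -1/8296750 ≈ -1.2053e-7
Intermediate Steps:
R(B) = 1/(287 + B)
w(p, x) = -3010 + 70*x (w(p, x) = (-43 + x)*70 = -3010 + 70*x)
R(144)/w(-71, -232) = 1/((287 + 144)*(-3010 + 70*(-232))) = 1/(431*(-3010 - 16240)) = (1/431)/(-19250) = (1/431)*(-1/19250) = -1/8296750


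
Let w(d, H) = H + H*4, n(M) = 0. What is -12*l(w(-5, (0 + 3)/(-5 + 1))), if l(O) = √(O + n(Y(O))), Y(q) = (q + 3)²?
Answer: -6*I*√15 ≈ -23.238*I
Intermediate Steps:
Y(q) = (3 + q)²
w(d, H) = 5*H (w(d, H) = H + 4*H = 5*H)
l(O) = √O (l(O) = √(O + 0) = √O)
-12*l(w(-5, (0 + 3)/(-5 + 1))) = -12*√5*(√(0 + 3)*(I/2)) = -12*√5*(√3*(I/2)) = -12*√5*(I*√3/2) = -12*I*√15/2 = -6*I*√15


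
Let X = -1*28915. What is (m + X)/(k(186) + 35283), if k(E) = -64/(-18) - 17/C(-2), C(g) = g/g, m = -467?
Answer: -132219/158713 ≈ -0.83307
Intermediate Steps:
C(g) = 1
k(E) = -121/9 (k(E) = -64/(-18) - 17/1 = -64*(-1/18) - 17*1 = 32/9 - 17 = -121/9)
X = -28915
(m + X)/(k(186) + 35283) = (-467 - 28915)/(-121/9 + 35283) = -29382/317426/9 = -29382*9/317426 = -132219/158713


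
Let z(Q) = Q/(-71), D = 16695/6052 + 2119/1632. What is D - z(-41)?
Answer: 2110769/606624 ≈ 3.4795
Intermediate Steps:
D = 34663/8544 (D = 16695*(1/6052) + 2119*(1/1632) = 16695/6052 + 2119/1632 = 34663/8544 ≈ 4.0570)
z(Q) = -Q/71 (z(Q) = Q*(-1/71) = -Q/71)
D - z(-41) = 34663/8544 - (-1)*(-41)/71 = 34663/8544 - 1*41/71 = 34663/8544 - 41/71 = 2110769/606624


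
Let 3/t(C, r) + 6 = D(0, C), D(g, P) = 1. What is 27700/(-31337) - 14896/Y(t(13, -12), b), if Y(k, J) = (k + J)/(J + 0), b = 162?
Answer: -126042358340/8429653 ≈ -14952.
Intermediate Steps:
t(C, r) = -3/5 (t(C, r) = 3/(-6 + 1) = 3/(-5) = 3*(-1/5) = -3/5)
Y(k, J) = (J + k)/J
27700/(-31337) - 14896/Y(t(13, -12), b) = 27700/(-31337) - 14896*162/(162 - 3/5) = 27700*(-1/31337) - 14896/((1/162)*(807/5)) = -27700/31337 - 14896/269/270 = -27700/31337 - 14896*270/269 = -27700/31337 - 4021920/269 = -126042358340/8429653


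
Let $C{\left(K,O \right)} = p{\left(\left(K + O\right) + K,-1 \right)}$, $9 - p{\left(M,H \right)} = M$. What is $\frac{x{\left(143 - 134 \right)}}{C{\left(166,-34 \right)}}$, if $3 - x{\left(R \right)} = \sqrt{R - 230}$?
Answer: $- \frac{3}{289} + \frac{i \sqrt{221}}{289} \approx -0.010381 + 0.05144 i$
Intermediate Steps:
$p{\left(M,H \right)} = 9 - M$
$C{\left(K,O \right)} = 9 - O - 2 K$ ($C{\left(K,O \right)} = 9 - \left(\left(K + O\right) + K\right) = 9 - \left(O + 2 K\right) = 9 - O - 2 K$)
$x{\left(R \right)} = 3 - \sqrt{-230 + R}$ ($x{\left(R \right)} = 3 - \sqrt{R - 230} = 3 - \sqrt{-230 + R}$)
$\frac{x{\left(143 - 134 \right)}}{C{\left(166,-34 \right)}} = \frac{3 - \sqrt{-230 + \left(143 - 134\right)}}{9 - -34 - 332} = \frac{3 - \sqrt{-230 + 9}}{9 + 34 - 332} = \frac{3 - \sqrt{-221}}{-289} = \left(3 - i \sqrt{221}\right) \left(- \frac{1}{289}\right) = - \frac{3}{289} + \frac{i \sqrt{221}}{289}$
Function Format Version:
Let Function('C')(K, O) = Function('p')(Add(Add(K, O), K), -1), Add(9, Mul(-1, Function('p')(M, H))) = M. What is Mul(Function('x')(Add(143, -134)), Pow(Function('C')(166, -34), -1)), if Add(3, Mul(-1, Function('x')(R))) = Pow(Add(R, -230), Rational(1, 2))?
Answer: Add(Rational(-3, 289), Mul(Rational(1, 289), I, Pow(221, Rational(1, 2)))) ≈ Add(-0.010381, Mul(0.051440, I))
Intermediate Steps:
Function('p')(M, H) = Add(9, Mul(-1, M))
Function('C')(K, O) = Add(9, Mul(-1, O), Mul(-2, K)) (Function('C')(K, O) = Add(9, Mul(-1, Add(Add(K, O), K))) = Add(9, Mul(-1, Add(O, Mul(2, K)))) = Add(9, Add(Mul(-1, O), Mul(-2, K))) = Add(9, Mul(-1, O), Mul(-2, K)))
Function('x')(R) = Add(3, Mul(-1, Pow(Add(-230, R), Rational(1, 2)))) (Function('x')(R) = Add(3, Mul(-1, Pow(Add(R, -230), Rational(1, 2)))) = Add(3, Mul(-1, Pow(Add(-230, R), Rational(1, 2)))))
Mul(Function('x')(Add(143, -134)), Pow(Function('C')(166, -34), -1)) = Mul(Add(3, Mul(-1, Pow(Add(-230, Add(143, -134)), Rational(1, 2)))), Pow(Add(9, Mul(-1, -34), Mul(-2, 166)), -1)) = Mul(Add(3, Mul(-1, Pow(Add(-230, 9), Rational(1, 2)))), Pow(Add(9, 34, -332), -1)) = Mul(Add(3, Mul(-1, Pow(-221, Rational(1, 2)))), Pow(-289, -1)) = Mul(Add(3, Mul(-1, Mul(I, Pow(221, Rational(1, 2))))), Rational(-1, 289)) = Mul(Add(3, Mul(-1, I, Pow(221, Rational(1, 2)))), Rational(-1, 289)) = Add(Rational(-3, 289), Mul(Rational(1, 289), I, Pow(221, Rational(1, 2))))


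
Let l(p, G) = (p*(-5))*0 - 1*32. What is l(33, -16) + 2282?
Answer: 2250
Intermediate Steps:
l(p, G) = -32 (l(p, G) = -5*p*0 - 32 = 0 - 32 = -32)
l(33, -16) + 2282 = -32 + 2282 = 2250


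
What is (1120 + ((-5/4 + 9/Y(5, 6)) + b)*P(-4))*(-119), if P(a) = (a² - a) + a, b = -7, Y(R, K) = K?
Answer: -120428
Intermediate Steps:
P(a) = a²
(1120 + ((-5/4 + 9/Y(5, 6)) + b)*P(-4))*(-119) = (1120 + ((-5/4 + 9/6) - 7)*(-4)²)*(-119) = (1120 + ((-5*¼ + 9*(⅙)) - 7)*16)*(-119) = (1120 + ((-5/4 + 3/2) - 7)*16)*(-119) = (1120 + (¼ - 7)*16)*(-119) = (1120 - 27/4*16)*(-119) = (1120 - 108)*(-119) = 1012*(-119) = -120428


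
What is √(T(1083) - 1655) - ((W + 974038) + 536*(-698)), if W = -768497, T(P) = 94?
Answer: 168587 + I*√1561 ≈ 1.6859e+5 + 39.51*I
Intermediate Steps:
√(T(1083) - 1655) - ((W + 974038) + 536*(-698)) = √(94 - 1655) - ((-768497 + 974038) + 536*(-698)) = √(-1561) - (205541 - 374128) = I*√1561 - 1*(-168587) = I*√1561 + 168587 = 168587 + I*√1561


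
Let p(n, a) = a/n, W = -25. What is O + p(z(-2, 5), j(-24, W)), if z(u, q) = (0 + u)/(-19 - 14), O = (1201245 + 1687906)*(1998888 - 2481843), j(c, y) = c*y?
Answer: -1395329911305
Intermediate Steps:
O = -1395329921205 (O = 2889151*(-482955) = -1395329921205)
z(u, q) = -u/33 (z(u, q) = u/(-33) = u*(-1/33) = -u/33)
O + p(z(-2, 5), j(-24, W)) = -1395329921205 + (-24*(-25))/((-1/33*(-2))) = -1395329921205 + 600/(2/33) = -1395329921205 + 600*(33/2) = -1395329921205 + 9900 = -1395329911305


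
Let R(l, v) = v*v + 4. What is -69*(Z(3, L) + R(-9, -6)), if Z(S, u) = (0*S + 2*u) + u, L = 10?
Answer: -4830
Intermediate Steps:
R(l, v) = 4 + v² (R(l, v) = v² + 4 = 4 + v²)
Z(S, u) = 3*u (Z(S, u) = (0 + 2*u) + u = 2*u + u = 3*u)
-69*(Z(3, L) + R(-9, -6)) = -69*(3*10 + (4 + (-6)²)) = -69*(30 + (4 + 36)) = -69*(30 + 40) = -69*70 = -4830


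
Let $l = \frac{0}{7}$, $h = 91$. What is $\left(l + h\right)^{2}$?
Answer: $8281$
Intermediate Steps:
$l = 0$ ($l = 0 \cdot \frac{1}{7} = 0$)
$\left(l + h\right)^{2} = \left(0 + 91\right)^{2} = 91^{2} = 8281$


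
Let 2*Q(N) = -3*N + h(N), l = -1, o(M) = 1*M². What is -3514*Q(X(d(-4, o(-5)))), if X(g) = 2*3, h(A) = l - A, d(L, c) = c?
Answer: 43925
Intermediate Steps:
o(M) = M²
h(A) = -1 - A
X(g) = 6
Q(N) = -½ - 2*N (Q(N) = (-3*N + (-1 - N))/2 = (-1 - 4*N)/2 = -½ - 2*N)
-3514*Q(X(d(-4, o(-5)))) = -3514*(-½ - 2*6) = -3514*(-½ - 12) = -3514*(-25/2) = 43925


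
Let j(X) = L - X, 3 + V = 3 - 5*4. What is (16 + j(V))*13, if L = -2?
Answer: 442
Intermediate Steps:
V = -20 (V = -3 + (3 - 5*4) = -3 + (3 - 20) = -3 - 17 = -20)
j(X) = -2 - X
(16 + j(V))*13 = (16 + (-2 - 1*(-20)))*13 = (16 + (-2 + 20))*13 = (16 + 18)*13 = 34*13 = 442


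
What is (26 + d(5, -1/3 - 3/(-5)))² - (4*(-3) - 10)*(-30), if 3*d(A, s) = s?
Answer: 41776/2025 ≈ 20.630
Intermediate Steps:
d(A, s) = s/3
(26 + d(5, -1/3 - 3/(-5)))² - (4*(-3) - 10)*(-30) = (26 + (-1/3 - 3/(-5))/3)² - (4*(-3) - 10)*(-30) = (26 + (-1*⅓ - 3*(-⅕))/3)² - (-12 - 10)*(-30) = (26 + (-⅓ + ⅗)/3)² - (-22)*(-30) = (26 + (⅓)*(4/15))² - 1*660 = (26 + 4/45)² - 660 = (1174/45)² - 660 = 1378276/2025 - 660 = 41776/2025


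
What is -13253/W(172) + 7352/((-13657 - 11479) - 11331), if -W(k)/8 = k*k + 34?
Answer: -1258715137/8640636848 ≈ -0.14567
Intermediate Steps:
W(k) = -272 - 8*k² (W(k) = -8*(k*k + 34) = -8*(k² + 34) = -8*(34 + k²) = -272 - 8*k²)
-13253/W(172) + 7352/((-13657 - 11479) - 11331) = -13253/(-272 - 8*172²) + 7352/((-13657 - 11479) - 11331) = -13253/(-272 - 8*29584) + 7352/(-25136 - 11331) = -13253/(-272 - 236672) + 7352/(-36467) = -13253/(-236944) + 7352*(-1/36467) = -13253*(-1/236944) - 7352/36467 = 13253/236944 - 7352/36467 = -1258715137/8640636848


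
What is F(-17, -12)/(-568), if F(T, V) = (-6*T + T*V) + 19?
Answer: -325/568 ≈ -0.57218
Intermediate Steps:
F(T, V) = 19 - 6*T + T*V
F(-17, -12)/(-568) = (19 - 6*(-17) - 17*(-12))/(-568) = (19 + 102 + 204)*(-1/568) = 325*(-1/568) = -325/568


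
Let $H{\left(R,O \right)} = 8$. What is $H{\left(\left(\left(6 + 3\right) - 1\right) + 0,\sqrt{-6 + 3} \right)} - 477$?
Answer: $-469$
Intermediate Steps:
$H{\left(\left(\left(6 + 3\right) - 1\right) + 0,\sqrt{-6 + 3} \right)} - 477 = 8 - 477 = -469$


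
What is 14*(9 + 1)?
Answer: 140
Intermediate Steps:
14*(9 + 1) = 14*10 = 140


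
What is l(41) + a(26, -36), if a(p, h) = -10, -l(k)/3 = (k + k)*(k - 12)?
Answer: -7144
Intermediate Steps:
l(k) = -6*k*(-12 + k) (l(k) = -3*(k + k)*(k - 12) = -3*2*k*(-12 + k) = -6*k*(-12 + k))
l(41) + a(26, -36) = 6*41*(12 - 1*41) - 10 = 6*41*(12 - 41) - 10 = 6*41*(-29) - 10 = -7134 - 10 = -7144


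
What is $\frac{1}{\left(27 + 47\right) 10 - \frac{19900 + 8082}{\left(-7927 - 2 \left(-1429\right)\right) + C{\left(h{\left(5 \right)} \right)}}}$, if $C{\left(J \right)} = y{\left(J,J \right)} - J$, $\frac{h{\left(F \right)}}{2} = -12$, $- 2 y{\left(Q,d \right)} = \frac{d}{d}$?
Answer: $\frac{10091}{7523304} \approx 0.0013413$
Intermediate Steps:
$y{\left(Q,d \right)} = - \frac{1}{2}$ ($y{\left(Q,d \right)} = - \frac{d \frac{1}{d}}{2} = \left(- \frac{1}{2}\right) 1 = - \frac{1}{2}$)
$h{\left(F \right)} = -24$ ($h{\left(F \right)} = 2 \left(-12\right) = -24$)
$C{\left(J \right)} = - \frac{1}{2} - J$
$\frac{1}{\left(27 + 47\right) 10 - \frac{19900 + 8082}{\left(-7927 - 2 \left(-1429\right)\right) + C{\left(h{\left(5 \right)} \right)}}} = \frac{1}{\left(27 + 47\right) 10 - \frac{19900 + 8082}{\left(-7927 - 2 \left(-1429\right)\right) - - \frac{47}{2}}} = \frac{1}{74 \cdot 10 - \frac{27982}{\left(-7927 - -2858\right) + \left(- \frac{1}{2} + 24\right)}} = \frac{1}{740 - \frac{27982}{\left(-7927 + 2858\right) + \frac{47}{2}}} = \frac{1}{740 - \frac{27982}{-5069 + \frac{47}{2}}} = \frac{1}{740 - \frac{27982}{- \frac{10091}{2}}} = \frac{1}{740 - 27982 \left(- \frac{2}{10091}\right)} = \frac{1}{740 - - \frac{55964}{10091}} = \frac{1}{740 + \frac{55964}{10091}} = \frac{1}{\frac{7523304}{10091}} = \frac{10091}{7523304}$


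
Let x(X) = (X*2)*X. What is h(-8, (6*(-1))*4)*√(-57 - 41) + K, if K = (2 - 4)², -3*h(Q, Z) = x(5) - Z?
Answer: 4 - 518*I*√2/3 ≈ 4.0 - 244.19*I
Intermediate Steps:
x(X) = 2*X² (x(X) = (2*X)*X = 2*X²)
h(Q, Z) = -50/3 + Z/3 (h(Q, Z) = -(2*5² - Z)/3 = -(2*25 - Z)/3 = -(50 - Z)/3 = -50/3 + Z/3)
K = 4 (K = (-2)² = 4)
h(-8, (6*(-1))*4)*√(-57 - 41) + K = (-50/3 + ((6*(-1))*4)/3)*√(-57 - 41) + 4 = (-50/3 + (-6*4)/3)*√(-98) + 4 = (-50/3 + (⅓)*(-24))*(7*I*√2) + 4 = (-50/3 - 8)*(7*I*√2) + 4 = -518*I*√2/3 + 4 = 4 - 518*I*√2/3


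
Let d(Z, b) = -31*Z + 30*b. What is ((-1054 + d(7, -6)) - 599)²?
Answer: 4202500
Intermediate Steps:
((-1054 + d(7, -6)) - 599)² = ((-1054 + (-31*7 + 30*(-6))) - 599)² = ((-1054 + (-217 - 180)) - 599)² = ((-1054 - 397) - 599)² = (-1451 - 599)² = (-2050)² = 4202500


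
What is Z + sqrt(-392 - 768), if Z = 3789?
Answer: 3789 + 2*I*sqrt(290) ≈ 3789.0 + 34.059*I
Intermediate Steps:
Z + sqrt(-392 - 768) = 3789 + sqrt(-392 - 768) = 3789 + sqrt(-1160) = 3789 + 2*I*sqrt(290)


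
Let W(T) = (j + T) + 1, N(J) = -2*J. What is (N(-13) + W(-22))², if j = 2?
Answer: 49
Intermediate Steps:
W(T) = 3 + T (W(T) = (2 + T) + 1 = 3 + T)
(N(-13) + W(-22))² = (-2*(-13) + (3 - 22))² = (26 - 19)² = 7² = 49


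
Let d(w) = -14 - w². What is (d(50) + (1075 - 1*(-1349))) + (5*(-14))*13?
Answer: -1000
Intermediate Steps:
(d(50) + (1075 - 1*(-1349))) + (5*(-14))*13 = ((-14 - 1*50²) + (1075 - 1*(-1349))) + (5*(-14))*13 = ((-14 - 1*2500) + (1075 + 1349)) - 70*13 = ((-14 - 2500) + 2424) - 910 = (-2514 + 2424) - 910 = -90 - 910 = -1000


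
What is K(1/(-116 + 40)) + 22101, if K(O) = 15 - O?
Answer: 1680817/76 ≈ 22116.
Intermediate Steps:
K(1/(-116 + 40)) + 22101 = (15 - 1/(-116 + 40)) + 22101 = (15 - 1/(-76)) + 22101 = (15 - 1*(-1/76)) + 22101 = (15 + 1/76) + 22101 = 1141/76 + 22101 = 1680817/76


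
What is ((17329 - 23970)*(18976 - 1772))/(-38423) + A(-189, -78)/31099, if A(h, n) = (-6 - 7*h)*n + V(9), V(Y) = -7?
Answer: 322651663507/108628807 ≈ 2970.2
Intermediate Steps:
A(h, n) = -7 + n*(-6 - 7*h) (A(h, n) = (-6 - 7*h)*n - 7 = n*(-6 - 7*h) - 7 = -7 + n*(-6 - 7*h))
((17329 - 23970)*(18976 - 1772))/(-38423) + A(-189, -78)/31099 = ((17329 - 23970)*(18976 - 1772))/(-38423) + (-7 - 6*(-78) - 7*(-189)*(-78))/31099 = -6641*17204*(-1/38423) + (-7 + 468 - 103194)*(1/31099) = -114251764*(-1/38423) - 102733*1/31099 = 10386524/3493 - 102733/31099 = 322651663507/108628807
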